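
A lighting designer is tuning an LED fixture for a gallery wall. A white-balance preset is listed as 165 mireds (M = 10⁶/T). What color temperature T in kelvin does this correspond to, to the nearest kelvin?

6061 K

T = 10⁶ / 165 = 6060.61 K → 6061 K.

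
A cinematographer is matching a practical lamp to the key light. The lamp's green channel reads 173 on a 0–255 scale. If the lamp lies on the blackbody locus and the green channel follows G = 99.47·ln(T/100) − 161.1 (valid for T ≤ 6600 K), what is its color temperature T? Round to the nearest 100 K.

2900 K

ln t = (173 + 161.1) / 99.47 = 3.3588.
t = e^3.3588 = 28.755.
T = 100·t = 2875 K → 2900 K to the nearest 100 K.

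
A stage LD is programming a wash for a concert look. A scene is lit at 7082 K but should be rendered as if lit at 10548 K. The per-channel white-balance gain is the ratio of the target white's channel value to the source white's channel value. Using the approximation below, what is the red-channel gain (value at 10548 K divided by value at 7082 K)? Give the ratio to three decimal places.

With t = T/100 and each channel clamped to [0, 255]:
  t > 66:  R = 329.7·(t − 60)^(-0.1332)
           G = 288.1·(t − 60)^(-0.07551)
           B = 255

At 7082 K (t = 70.82):
  R = 329.7·(70.82 − 60)^(-0.1332) = 329.7·10.82^(-0.1332) = 329.7·0.72818 = 240.082.
At 10548 K (t = 105.48):
  R = 329.7·(105.48 − 60)^(-0.1332) = 329.7·45.48^(-0.1332) = 329.7·0.60142 = 198.288.
Gain = 198.288 / 240.082 = 0.8259 → 0.826.

0.826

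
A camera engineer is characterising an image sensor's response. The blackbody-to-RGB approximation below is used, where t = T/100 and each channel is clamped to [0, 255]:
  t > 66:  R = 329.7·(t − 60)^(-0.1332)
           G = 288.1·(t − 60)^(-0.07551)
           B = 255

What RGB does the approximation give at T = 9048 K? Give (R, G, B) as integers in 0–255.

t = 9048/100 = 90.48; the t > 66 branch applies.
R = 329.7·(90.48 − 60)^(-0.1332) = 329.7·30.48^(-0.1332) = 329.7·0.63435 = 209.145.
G = 288.1·(90.48 − 60)^(-0.07551) = 288.1·30.48^(-0.07551) = 288.1·0.77258 = 222.580.
B = 255 by definition for t > 66.
Rounded: (209, 223, 255).

(209, 223, 255)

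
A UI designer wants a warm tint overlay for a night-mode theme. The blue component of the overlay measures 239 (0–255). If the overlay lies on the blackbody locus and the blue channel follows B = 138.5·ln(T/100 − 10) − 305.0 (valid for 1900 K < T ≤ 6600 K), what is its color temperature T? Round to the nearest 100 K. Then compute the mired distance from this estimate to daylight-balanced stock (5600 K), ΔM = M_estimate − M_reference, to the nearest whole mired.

-15 mireds

ln(t − 10) = (239 + 305.0) / 138.5 = 3.9278.
t − 10 = e^3.9278 = 50.795, so t = 60.795.
T = 100·t = 6079 K → 6100 K to the nearest 100 K.
M_estimate = 10⁶/6100 = 163.93; M_reference = 10⁶/5600 = 178.57.
ΔM = 163.93 − 178.57 = -14.64 → -15 mireds.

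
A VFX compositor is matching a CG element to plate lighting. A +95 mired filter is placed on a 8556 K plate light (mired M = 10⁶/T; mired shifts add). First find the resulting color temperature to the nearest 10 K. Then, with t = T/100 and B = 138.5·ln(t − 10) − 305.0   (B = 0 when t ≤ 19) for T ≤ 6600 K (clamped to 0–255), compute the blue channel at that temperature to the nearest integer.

M_in = 10⁶/8556 = 116.88; M_out = 116.88 + (+95) = 211.88.
T_out = 10⁶/211.88 = 4719.7 K → 4720 K; t = 47.2.
B = 138.5·ln(47.2 − 10) − 305.0 = 138.5·ln 37.2 − 305.0 = 138.5·3.6163 − 305.0 = 195.859.
Rounded: 196.

196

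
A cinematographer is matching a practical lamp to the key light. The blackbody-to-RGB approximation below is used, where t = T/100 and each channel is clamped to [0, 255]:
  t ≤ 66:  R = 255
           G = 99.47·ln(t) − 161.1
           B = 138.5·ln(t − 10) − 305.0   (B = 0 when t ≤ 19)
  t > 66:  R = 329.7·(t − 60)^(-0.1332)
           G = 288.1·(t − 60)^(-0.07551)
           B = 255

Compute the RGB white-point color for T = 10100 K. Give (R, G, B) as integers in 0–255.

t = 10100/100 = 101; the t > 66 branch applies.
R = 329.7·(101 − 60)^(-0.1332) = 329.7·41^(-0.1332) = 329.7·0.60979 = 201.046.
G = 288.1·(101 − 60)^(-0.07551) = 288.1·41^(-0.07551) = 288.1·0.75547 = 217.652.
B = 255 by definition for t > 66.
Rounded: (201, 218, 255).

(201, 218, 255)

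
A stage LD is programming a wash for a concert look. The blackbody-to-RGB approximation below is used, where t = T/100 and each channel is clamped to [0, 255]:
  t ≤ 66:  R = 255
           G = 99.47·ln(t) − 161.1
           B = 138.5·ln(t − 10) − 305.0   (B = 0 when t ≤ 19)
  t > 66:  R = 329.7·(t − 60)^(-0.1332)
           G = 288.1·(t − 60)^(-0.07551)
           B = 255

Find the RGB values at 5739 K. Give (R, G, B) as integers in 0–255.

(255, 242, 229)

t = 5739/100 = 57.39; the t ≤ 66 branch applies.
R = 255 by definition for t ≤ 66.
G = 99.47·ln 57.39 − 161.1 = 99.47·4.0499 − 161.1 = 241.741.
B = 138.5·ln(57.39 − 10) − 305.0 = 138.5·ln 47.39 − 305.0 = 138.5·3.8584 − 305.0 = 229.390.
Rounded: (255, 242, 229).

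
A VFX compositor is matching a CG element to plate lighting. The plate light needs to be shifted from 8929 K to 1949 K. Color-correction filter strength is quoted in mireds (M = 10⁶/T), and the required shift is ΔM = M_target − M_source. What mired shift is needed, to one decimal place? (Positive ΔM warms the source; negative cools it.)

+401.1 mireds

M_source = 10⁶/8929 = 111.995; M_target = 10⁶/1949 = 513.084.
ΔM = 513.084 − 111.995 = 401.089 → +401.1 mireds, a warming shift.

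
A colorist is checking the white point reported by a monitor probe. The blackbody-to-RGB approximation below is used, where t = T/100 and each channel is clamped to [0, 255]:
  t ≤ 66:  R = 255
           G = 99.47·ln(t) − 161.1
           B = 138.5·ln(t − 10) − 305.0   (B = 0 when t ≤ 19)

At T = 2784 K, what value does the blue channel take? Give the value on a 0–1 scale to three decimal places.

t = 2784/100 = 27.84; the t ≤ 66 branch applies.
B = 138.5·ln(27.84 − 10) − 305.0 = 138.5·ln 17.84 − 305.0 = 138.5·2.8814 − 305.0 = 94.080.
On a 0–1 scale: 94.080/255 = 0.3689 → 0.369.

0.369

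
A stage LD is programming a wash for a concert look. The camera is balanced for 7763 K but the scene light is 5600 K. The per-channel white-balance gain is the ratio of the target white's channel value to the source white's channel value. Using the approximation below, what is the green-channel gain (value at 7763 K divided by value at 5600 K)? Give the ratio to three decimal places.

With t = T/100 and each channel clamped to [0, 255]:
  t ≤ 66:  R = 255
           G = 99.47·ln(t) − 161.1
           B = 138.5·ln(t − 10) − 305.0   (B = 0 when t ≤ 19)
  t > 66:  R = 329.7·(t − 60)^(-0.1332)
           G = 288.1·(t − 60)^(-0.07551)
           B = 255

At 5600 K (t = 56):
  G = 99.47·ln 56 − 161.1 = 99.47·4.0254 − 161.1 = 239.302.
At 7763 K (t = 77.63):
  G = 288.1·(77.63 − 60)^(-0.07551) = 288.1·17.63^(-0.07551) = 288.1·0.80518 = 231.974.
Gain = 231.974 / 239.302 = 0.9694 → 0.969.

0.969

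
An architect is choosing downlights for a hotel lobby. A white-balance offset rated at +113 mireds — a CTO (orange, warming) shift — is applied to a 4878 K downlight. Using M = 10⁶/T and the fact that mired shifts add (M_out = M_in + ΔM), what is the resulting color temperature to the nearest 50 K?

M_in = 10⁶/4878 = 205.00 mireds.
M_out = 205.00 + (+113) = 318.00 mireds.
T_out = 10⁶/318.00 = 3144.6 K → 3150 K.

3150 K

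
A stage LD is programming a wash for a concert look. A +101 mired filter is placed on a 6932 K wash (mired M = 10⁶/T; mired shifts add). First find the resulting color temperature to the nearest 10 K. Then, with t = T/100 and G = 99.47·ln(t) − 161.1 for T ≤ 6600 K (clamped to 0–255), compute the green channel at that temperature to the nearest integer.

M_in = 10⁶/6932 = 144.26; M_out = 144.26 + (+101) = 245.26.
T_out = 10⁶/245.26 = 4077.3 K → 4080 K; t = 40.8.
G = 99.47·ln 40.8 − 161.1 = 99.47·3.7087 − 161.1 = 207.803.
Rounded: 208.

208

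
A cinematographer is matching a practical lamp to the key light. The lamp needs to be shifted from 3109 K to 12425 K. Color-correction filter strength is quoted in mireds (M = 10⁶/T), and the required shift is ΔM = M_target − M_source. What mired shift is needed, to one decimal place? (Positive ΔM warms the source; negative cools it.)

-241.2 mireds

M_source = 10⁶/3109 = 321.647; M_target = 10⁶/12425 = 80.483.
ΔM = 80.483 − 321.647 = -241.164 → -241.2 mireds, a cooling shift.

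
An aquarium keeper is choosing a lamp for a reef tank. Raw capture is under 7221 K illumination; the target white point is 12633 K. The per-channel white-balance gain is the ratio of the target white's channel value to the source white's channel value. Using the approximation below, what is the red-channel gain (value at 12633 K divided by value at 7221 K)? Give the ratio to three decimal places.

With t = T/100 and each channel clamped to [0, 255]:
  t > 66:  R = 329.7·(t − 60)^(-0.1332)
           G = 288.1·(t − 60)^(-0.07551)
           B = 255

At 7221 K (t = 72.21):
  R = 329.7·(72.21 − 60)^(-0.1332) = 329.7·12.21^(-0.1332) = 329.7·0.71655 = 236.248.
At 12633 K (t = 126.33):
  R = 329.7·(126.33 − 60)^(-0.1332) = 329.7·66.33^(-0.1332) = 329.7·0.57194 = 188.568.
Gain = 188.568 / 236.248 = 0.7982 → 0.798.

0.798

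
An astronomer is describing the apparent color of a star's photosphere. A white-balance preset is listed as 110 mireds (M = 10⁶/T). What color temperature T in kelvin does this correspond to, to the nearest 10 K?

9090 K

T = 10⁶ / 110 = 9090.91 K → 9090 K.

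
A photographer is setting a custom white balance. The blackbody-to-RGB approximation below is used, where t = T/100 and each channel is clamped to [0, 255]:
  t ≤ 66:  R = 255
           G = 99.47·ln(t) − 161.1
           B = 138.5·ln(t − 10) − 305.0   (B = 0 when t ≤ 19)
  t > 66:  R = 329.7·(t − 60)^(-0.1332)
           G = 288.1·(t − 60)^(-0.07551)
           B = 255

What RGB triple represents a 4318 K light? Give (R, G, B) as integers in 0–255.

(255, 213, 180)

t = 4318/100 = 43.18; the t ≤ 66 branch applies.
R = 255 by definition for t ≤ 66.
G = 99.47·ln 43.18 − 161.1 = 99.47·3.7654 − 161.1 = 213.442.
B = 138.5·ln(43.18 − 10) − 305.0 = 138.5·ln 33.18 − 305.0 = 138.5·3.5019 − 305.0 = 180.020.
Rounded: (255, 213, 180).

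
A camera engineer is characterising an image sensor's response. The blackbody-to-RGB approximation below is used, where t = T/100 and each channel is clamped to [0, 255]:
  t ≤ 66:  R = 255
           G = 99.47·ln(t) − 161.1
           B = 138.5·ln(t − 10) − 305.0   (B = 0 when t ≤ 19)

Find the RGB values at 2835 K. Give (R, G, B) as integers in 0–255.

(255, 172, 98)

t = 2835/100 = 28.35; the t ≤ 66 branch applies.
R = 255 by definition for t ≤ 66.
G = 99.47·ln 28.35 − 161.1 = 99.47·3.3446 − 161.1 = 171.590.
B = 138.5·ln(28.35 − 10) − 305.0 = 138.5·ln 18.35 − 305.0 = 138.5·2.9096 − 305.0 = 97.984.
Rounded: (255, 172, 98).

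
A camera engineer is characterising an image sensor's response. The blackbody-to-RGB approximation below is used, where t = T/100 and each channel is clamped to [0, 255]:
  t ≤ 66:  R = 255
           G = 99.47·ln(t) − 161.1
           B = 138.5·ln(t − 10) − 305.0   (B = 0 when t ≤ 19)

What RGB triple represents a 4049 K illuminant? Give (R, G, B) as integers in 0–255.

t = 4049/100 = 40.49; the t ≤ 66 branch applies.
R = 255 by definition for t ≤ 66.
G = 99.47·ln 40.49 − 161.1 = 99.47·3.7011 − 161.1 = 207.044.
B = 138.5·ln(40.49 − 10) − 305.0 = 138.5·ln 30.49 − 305.0 = 138.5·3.4174 − 305.0 = 168.310.
Rounded: (255, 207, 168).

(255, 207, 168)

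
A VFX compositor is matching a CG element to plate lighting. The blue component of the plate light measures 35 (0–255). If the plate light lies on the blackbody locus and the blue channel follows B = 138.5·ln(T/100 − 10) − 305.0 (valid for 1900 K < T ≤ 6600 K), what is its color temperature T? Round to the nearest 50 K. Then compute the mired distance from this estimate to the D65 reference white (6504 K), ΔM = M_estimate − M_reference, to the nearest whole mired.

ln(t − 10) = (35 + 305.0) / 138.5 = 2.4549.
t − 10 = e^2.4549 = 11.645, so t = 21.645.
T = 100·t = 2164 K → 2150 K to the nearest 50 K.
M_estimate = 10⁶/2150 = 465.12; M_reference = 10⁶/6504 = 153.75.
ΔM = 465.12 − 153.75 = 311.36 → +311 mireds.

+311 mireds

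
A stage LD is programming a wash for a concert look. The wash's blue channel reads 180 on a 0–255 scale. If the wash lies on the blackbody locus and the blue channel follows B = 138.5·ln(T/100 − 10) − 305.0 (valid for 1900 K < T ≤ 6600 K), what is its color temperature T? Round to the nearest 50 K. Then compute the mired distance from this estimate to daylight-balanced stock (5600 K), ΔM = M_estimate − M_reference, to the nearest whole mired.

+54 mireds

ln(t − 10) = (180 + 305.0) / 138.5 = 3.5018.
t − 10 = e^3.5018 = 33.175, so t = 43.175.
T = 100·t = 4318 K → 4300 K to the nearest 50 K.
M_estimate = 10⁶/4300 = 232.56; M_reference = 10⁶/5600 = 178.57.
ΔM = 232.56 − 178.57 = 53.99 → +54 mireds.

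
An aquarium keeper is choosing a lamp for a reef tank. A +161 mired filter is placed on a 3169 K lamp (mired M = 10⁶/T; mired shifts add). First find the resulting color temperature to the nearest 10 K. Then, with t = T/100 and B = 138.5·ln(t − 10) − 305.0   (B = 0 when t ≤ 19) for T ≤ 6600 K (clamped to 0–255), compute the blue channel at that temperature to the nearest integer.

M_in = 10⁶/3169 = 315.56; M_out = 315.56 + (+161) = 476.56.
T_out = 10⁶/476.56 = 2098.4 K → 2100 K; t = 21.
B = 138.5·ln(21 − 10) − 305.0 = 138.5·ln 11 − 305.0 = 138.5·2.3979 − 305.0 = 27.108.
Rounded: 27.

27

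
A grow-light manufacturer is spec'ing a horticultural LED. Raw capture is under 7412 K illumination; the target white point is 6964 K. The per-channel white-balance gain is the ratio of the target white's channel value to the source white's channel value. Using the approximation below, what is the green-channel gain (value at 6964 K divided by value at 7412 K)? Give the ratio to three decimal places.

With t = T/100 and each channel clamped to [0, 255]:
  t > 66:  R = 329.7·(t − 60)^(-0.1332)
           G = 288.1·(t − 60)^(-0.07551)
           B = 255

1.029

At 7412 K (t = 74.12):
  G = 288.1·(74.12 − 60)^(-0.07551) = 288.1·14.12^(-0.07551) = 288.1·0.81880 = 235.895.
At 6964 K (t = 69.64):
  G = 288.1·(69.64 − 60)^(-0.07551) = 288.1·9.64^(-0.07551) = 288.1·0.84274 = 242.793.
Gain = 242.793 / 235.895 = 1.0292 → 1.029.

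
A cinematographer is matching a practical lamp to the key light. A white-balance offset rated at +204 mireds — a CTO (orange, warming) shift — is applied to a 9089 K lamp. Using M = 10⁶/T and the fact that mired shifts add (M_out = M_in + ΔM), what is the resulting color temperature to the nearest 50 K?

M_in = 10⁶/9089 = 110.02 mireds.
M_out = 110.02 + (+204) = 314.02 mireds.
T_out = 10⁶/314.02 = 3184.5 K → 3200 K.

3200 K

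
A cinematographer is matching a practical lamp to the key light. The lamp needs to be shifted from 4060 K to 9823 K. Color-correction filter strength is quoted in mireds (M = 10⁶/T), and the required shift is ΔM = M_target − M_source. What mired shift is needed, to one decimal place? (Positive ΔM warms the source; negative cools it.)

-144.5 mireds

M_source = 10⁶/4060 = 246.305; M_target = 10⁶/9823 = 101.802.
ΔM = 101.802 − 246.305 = -144.504 → -144.5 mireds, a cooling shift.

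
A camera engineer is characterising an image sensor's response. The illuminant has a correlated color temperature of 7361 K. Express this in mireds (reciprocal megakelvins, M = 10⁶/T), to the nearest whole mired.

136 mireds

M = 10⁶ / 7361 = 135.851 → 136 mireds.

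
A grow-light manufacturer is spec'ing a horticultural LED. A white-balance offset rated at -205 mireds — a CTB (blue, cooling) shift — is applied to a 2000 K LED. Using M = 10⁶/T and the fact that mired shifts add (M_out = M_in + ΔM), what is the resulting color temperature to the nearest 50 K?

3400 K

M_in = 10⁶/2000 = 500.00 mireds.
M_out = 500.00 + (-205) = 295.00 mireds.
T_out = 10⁶/295.00 = 3389.8 K → 3400 K.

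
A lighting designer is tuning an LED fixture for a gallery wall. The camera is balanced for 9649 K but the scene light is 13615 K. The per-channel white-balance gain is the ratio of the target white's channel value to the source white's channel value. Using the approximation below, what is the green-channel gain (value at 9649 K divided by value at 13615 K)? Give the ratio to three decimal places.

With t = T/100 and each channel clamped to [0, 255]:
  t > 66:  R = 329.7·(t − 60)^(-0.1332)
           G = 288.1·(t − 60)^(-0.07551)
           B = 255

1.057

At 13615 K (t = 136.15):
  G = 288.1·(136.15 − 60)^(-0.07551) = 288.1·76.15^(-0.07551) = 288.1·0.72097 = 207.710.
At 9649 K (t = 96.49):
  G = 288.1·(96.49 − 60)^(-0.07551) = 288.1·36.49^(-0.07551) = 288.1·0.76215 = 219.575.
Gain = 219.575 / 207.710 = 1.0571 → 1.057.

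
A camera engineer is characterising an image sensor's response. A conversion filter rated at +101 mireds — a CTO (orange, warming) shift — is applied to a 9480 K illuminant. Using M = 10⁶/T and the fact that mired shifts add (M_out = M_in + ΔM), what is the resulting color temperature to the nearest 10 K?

4840 K

M_in = 10⁶/9480 = 105.49 mireds.
M_out = 105.49 + (+101) = 206.49 mireds.
T_out = 10⁶/206.49 = 4843.0 K → 4840 K.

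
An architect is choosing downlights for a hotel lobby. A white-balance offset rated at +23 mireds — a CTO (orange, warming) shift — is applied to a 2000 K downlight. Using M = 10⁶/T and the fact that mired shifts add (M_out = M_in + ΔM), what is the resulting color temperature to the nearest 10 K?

1910 K

M_in = 10⁶/2000 = 500.00 mireds.
M_out = 500.00 + (+23) = 523.00 mireds.
T_out = 10⁶/523.00 = 1912.0 K → 1910 K.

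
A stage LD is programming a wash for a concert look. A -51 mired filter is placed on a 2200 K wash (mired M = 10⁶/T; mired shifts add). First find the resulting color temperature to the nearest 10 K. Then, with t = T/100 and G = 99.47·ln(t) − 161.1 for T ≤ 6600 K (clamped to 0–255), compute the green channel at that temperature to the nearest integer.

158

M_in = 10⁶/2200 = 454.55; M_out = 454.55 + (-51) = 403.55.
T_out = 10⁶/403.55 = 2478.0 K → 2480 K; t = 24.8.
G = 99.47·ln 24.8 − 161.1 = 99.47·3.2108 − 161.1 = 158.283.
Rounded: 158.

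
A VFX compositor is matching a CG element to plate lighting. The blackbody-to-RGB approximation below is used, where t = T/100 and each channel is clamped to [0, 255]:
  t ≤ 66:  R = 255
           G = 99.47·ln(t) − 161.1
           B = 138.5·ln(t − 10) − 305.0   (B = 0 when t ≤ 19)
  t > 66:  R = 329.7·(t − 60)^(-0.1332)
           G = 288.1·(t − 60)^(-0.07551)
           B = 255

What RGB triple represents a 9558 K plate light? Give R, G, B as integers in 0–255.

t = 9558/100 = 95.58; the t > 66 branch applies.
R = 329.7·(95.58 − 60)^(-0.1332) = 329.7·35.58^(-0.1332) = 329.7·0.62141 = 204.879.
G = 288.1·(95.58 − 60)^(-0.07551) = 288.1·35.58^(-0.07551) = 288.1·0.76360 = 219.994.
B = 255 by definition for t > 66.
Rounded: (205, 220, 255).

R=205, G=220, B=255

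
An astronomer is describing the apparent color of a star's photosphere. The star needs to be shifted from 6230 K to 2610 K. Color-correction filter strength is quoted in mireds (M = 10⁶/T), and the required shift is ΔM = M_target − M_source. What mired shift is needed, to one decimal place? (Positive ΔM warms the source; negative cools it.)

+222.6 mireds

M_source = 10⁶/6230 = 160.514; M_target = 10⁶/2610 = 383.142.
ΔM = 383.142 − 160.514 = 222.628 → +222.6 mireds, a warming shift.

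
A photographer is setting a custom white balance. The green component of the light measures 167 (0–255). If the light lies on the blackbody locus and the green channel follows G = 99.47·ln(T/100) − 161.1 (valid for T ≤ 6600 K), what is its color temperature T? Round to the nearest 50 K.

2700 K

ln t = (167 + 161.1) / 99.47 = 3.2985.
t = e^3.2985 = 27.072.
T = 100·t = 2707 K → 2700 K to the nearest 50 K.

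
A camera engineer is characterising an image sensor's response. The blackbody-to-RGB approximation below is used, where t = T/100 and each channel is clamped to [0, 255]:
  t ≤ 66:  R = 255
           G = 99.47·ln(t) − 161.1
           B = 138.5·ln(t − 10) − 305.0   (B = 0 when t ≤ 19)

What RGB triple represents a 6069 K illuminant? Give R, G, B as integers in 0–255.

t = 6069/100 = 60.69; the t ≤ 66 branch applies.
R = 255 by definition for t ≤ 66.
G = 99.47·ln 60.69 − 161.1 = 99.47·4.1058 − 161.1 = 247.302.
B = 138.5·ln(60.69 − 10) − 305.0 = 138.5·ln 50.69 − 305.0 = 138.5·3.9257 − 305.0 = 238.713.
Rounded: (255, 247, 239).

R=255, G=247, B=239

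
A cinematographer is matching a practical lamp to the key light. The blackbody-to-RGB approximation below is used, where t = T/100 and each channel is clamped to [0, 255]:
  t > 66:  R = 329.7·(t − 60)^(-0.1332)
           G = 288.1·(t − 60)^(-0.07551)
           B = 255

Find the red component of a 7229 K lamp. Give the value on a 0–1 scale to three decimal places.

t = 7229/100 = 72.29; the t > 66 branch applies.
R = 329.7·(72.29 − 60)^(-0.1332) = 329.7·12.29^(-0.1332) = 329.7·0.71593 = 236.043.
On a 0–1 scale: 236.043/255 = 0.9257 → 0.926.

0.926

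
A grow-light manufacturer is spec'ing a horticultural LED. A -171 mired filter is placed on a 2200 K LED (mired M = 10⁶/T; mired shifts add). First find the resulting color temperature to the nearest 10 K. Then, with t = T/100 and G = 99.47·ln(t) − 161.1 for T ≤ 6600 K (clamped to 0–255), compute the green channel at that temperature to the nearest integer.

193

M_in = 10⁶/2200 = 454.55; M_out = 454.55 + (-171) = 283.55.
T_out = 10⁶/283.55 = 3526.8 K → 3530 K; t = 35.3.
G = 99.47·ln 35.3 − 161.1 = 99.47·3.5639 − 161.1 = 193.399.
Rounded: 193.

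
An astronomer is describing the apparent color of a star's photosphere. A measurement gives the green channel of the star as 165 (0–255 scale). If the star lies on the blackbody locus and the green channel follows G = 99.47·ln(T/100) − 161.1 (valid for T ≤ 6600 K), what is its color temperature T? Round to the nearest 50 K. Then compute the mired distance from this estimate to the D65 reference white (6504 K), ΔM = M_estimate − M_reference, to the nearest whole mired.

ln t = (165 + 161.1) / 99.47 = 3.2784.
t = e^3.2784 = 26.533.
T = 100·t = 2653 K → 2650 K to the nearest 50 K.
M_estimate = 10⁶/2650 = 377.36; M_reference = 10⁶/6504 = 153.75.
ΔM = 377.36 − 153.75 = 223.61 → +224 mireds.

+224 mireds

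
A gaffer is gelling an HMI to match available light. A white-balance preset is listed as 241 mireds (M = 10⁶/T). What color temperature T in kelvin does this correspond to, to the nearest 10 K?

4150 K

T = 10⁶ / 241 = 4149.38 K → 4150 K.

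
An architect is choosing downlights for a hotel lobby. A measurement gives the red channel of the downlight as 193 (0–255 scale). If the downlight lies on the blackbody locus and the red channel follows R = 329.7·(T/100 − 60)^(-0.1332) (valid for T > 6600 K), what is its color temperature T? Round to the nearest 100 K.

11600 K

(t − 60)^(-0.1332) = 193/329.7 = 0.58538.
t − 60 = 0.58538^(1/-0.1332) = 0.58538^(-7.508) = 55.713, so t = 115.713.
T = 100·t = 11571 K → 11600 K to the nearest 100 K.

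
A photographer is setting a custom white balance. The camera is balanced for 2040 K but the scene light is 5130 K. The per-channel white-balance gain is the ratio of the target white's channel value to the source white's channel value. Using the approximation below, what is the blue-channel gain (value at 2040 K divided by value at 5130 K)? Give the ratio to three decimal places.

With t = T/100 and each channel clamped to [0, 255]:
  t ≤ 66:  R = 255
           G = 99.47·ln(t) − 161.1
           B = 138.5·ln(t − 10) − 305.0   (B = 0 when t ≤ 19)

0.092

At 5130 K (t = 51.3):
  B = 138.5·ln(51.3 − 10) − 305.0 = 138.5·ln 41.3 − 305.0 = 138.5·3.7209 − 305.0 = 210.339.
At 2040 K (t = 20.4):
  B = 138.5·ln(20.4 − 10) − 305.0 = 138.5·ln 10.4 − 305.0 = 138.5·2.3418 − 305.0 = 19.340.
Gain = 19.340 / 210.339 = 0.0919 → 0.092.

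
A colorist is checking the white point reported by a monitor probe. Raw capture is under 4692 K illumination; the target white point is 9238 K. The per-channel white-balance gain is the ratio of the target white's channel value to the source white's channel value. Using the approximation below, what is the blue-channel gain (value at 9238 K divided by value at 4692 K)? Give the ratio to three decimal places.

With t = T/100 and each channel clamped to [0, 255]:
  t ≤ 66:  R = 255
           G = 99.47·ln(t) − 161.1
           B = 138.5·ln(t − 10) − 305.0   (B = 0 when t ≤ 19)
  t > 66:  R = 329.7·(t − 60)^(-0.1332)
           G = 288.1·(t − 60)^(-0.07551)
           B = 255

1.309

At 4692 K (t = 46.92):
  B = 138.5·ln(46.92 − 10) − 305.0 = 138.5·ln 36.92 − 305.0 = 138.5·3.6088 − 305.0 = 194.812.
At 9238 K (t = 92.38):
  B = 255 by definition for t > 66.
Gain = 255.000 / 194.812 = 1.3090 → 1.309.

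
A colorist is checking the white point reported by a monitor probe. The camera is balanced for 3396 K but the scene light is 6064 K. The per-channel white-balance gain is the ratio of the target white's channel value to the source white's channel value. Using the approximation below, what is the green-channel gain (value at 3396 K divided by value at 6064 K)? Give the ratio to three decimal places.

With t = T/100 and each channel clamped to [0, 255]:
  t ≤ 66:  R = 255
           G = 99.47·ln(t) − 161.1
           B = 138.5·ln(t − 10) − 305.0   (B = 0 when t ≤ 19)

At 6064 K (t = 60.64):
  G = 99.47·ln 60.64 − 161.1 = 99.47·4.1050 − 161.1 = 247.220.
At 3396 K (t = 33.96):
  G = 99.47·ln 33.96 − 161.1 = 99.47·3.5252 − 161.1 = 189.550.
Gain = 189.550 / 247.220 = 0.7667 → 0.767.

0.767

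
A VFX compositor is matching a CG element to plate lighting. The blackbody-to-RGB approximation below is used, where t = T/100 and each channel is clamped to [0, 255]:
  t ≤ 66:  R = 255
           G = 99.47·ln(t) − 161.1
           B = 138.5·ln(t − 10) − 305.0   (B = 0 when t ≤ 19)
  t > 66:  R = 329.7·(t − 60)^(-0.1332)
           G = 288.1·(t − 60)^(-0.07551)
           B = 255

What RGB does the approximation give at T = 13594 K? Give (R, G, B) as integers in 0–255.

t = 13594/100 = 135.94; the t > 66 branch applies.
R = 329.7·(135.94 − 60)^(-0.1332) = 329.7·75.94^(-0.1332) = 329.7·0.56172 = 185.200.
G = 288.1·(135.94 − 60)^(-0.07551) = 288.1·75.94^(-0.07551) = 288.1·0.72112 = 207.754.
B = 255 by definition for t > 66.
Rounded: (185, 208, 255).

(185, 208, 255)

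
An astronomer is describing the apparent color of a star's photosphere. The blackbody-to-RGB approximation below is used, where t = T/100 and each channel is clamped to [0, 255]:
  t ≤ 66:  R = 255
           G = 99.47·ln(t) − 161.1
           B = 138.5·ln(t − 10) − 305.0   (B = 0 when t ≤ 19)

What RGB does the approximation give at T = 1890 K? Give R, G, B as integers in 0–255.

R=255, G=131, B=0

t = 1890/100 = 18.9; the t ≤ 66 branch applies.
R = 255 by definition for t ≤ 66.
G = 99.47·ln 18.9 − 161.1 = 99.47·2.9392 − 161.1 = 131.258.
t = 18.9 ≤ 19, so B = 0.
Rounded: (255, 131, 0).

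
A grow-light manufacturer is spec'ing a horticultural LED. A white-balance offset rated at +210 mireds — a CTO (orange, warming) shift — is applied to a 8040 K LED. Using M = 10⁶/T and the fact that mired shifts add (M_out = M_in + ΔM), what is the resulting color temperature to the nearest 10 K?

M_in = 10⁶/8040 = 124.38 mireds.
M_out = 124.38 + (+210) = 334.38 mireds.
T_out = 10⁶/334.38 = 2990.6 K → 2990 K.

2990 K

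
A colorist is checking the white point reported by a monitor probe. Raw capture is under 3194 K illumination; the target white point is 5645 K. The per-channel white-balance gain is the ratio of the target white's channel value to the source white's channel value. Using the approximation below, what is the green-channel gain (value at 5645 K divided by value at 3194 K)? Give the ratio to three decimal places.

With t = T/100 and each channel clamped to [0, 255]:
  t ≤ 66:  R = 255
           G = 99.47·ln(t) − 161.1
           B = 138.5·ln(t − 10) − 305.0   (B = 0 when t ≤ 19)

1.309

At 3194 K (t = 31.94):
  G = 99.47·ln 31.94 − 161.1 = 99.47·3.4639 − 161.1 = 183.450.
At 5645 K (t = 56.45):
  G = 99.47·ln 56.45 − 161.1 = 99.47·4.0334 − 161.1 = 240.098.
Gain = 240.098 / 183.450 = 1.3088 → 1.309.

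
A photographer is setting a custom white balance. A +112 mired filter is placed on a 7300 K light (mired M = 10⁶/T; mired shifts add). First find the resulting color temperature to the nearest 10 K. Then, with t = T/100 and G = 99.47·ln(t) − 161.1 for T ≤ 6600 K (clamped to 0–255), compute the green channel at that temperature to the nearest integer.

206

M_in = 10⁶/7300 = 136.99; M_out = 136.99 + (+112) = 248.99.
T_out = 10⁶/248.99 = 4016.3 K → 4020 K; t = 40.2.
G = 99.47·ln 40.2 − 161.1 = 99.47·3.6939 − 161.1 = 206.329.
Rounded: 206.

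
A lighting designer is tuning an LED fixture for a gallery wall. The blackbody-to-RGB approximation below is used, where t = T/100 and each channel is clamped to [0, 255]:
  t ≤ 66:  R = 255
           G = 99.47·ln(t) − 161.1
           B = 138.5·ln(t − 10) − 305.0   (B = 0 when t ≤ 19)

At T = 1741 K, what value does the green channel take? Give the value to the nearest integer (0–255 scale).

123

t = 1741/100 = 17.41; the t ≤ 66 branch applies.
G = 99.47·ln 17.41 − 161.1 = 99.47·2.8570 − 161.1 = 123.090.
Rounded: 123.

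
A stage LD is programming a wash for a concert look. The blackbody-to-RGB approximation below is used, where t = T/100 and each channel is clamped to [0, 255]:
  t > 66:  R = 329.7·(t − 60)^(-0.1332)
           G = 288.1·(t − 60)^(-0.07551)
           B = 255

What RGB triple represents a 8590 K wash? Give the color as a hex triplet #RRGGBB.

t = 8590/100 = 85.9; the t > 66 branch applies.
R = 329.7·(85.9 − 60)^(-0.1332) = 329.7·25.9^(-0.1332) = 329.7·0.64826 = 213.731.
G = 288.1·(85.9 − 60)^(-0.07551) = 288.1·25.9^(-0.07551) = 288.1·0.78214 = 225.333.
B = 255 by definition for t > 66.
Rounded: (214, 225, 255).
In hex: #D6E1FF.

#D6E1FF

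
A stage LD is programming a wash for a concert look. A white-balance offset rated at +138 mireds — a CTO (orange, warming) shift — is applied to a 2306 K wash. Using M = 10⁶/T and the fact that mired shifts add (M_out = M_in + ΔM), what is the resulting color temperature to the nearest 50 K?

M_in = 10⁶/2306 = 433.65 mireds.
M_out = 433.65 + (+138) = 571.65 mireds.
T_out = 10⁶/571.65 = 1749.3 K → 1750 K.

1750 K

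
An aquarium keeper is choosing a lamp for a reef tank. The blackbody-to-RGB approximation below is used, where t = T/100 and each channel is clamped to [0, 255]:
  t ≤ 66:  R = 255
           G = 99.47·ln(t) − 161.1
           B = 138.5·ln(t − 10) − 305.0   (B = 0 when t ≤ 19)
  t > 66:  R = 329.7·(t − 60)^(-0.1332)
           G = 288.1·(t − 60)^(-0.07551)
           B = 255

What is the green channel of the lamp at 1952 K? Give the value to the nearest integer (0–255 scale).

t = 1952/100 = 19.52; the t ≤ 66 branch applies.
G = 99.47·ln 19.52 − 161.1 = 99.47·2.9714 − 161.1 = 134.469.
Rounded: 134.

134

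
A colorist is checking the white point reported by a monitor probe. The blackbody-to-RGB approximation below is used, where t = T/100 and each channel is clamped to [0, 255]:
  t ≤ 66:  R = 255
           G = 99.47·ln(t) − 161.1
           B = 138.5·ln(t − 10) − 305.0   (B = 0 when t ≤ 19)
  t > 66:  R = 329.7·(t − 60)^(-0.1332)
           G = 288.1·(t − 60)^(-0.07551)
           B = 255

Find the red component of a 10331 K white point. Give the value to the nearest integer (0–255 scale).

200

t = 10331/100 = 103.31; the t > 66 branch applies.
R = 329.7·(103.31 − 60)^(-0.1332) = 329.7·43.31^(-0.1332) = 329.7·0.60535 = 199.584.
Rounded: 200.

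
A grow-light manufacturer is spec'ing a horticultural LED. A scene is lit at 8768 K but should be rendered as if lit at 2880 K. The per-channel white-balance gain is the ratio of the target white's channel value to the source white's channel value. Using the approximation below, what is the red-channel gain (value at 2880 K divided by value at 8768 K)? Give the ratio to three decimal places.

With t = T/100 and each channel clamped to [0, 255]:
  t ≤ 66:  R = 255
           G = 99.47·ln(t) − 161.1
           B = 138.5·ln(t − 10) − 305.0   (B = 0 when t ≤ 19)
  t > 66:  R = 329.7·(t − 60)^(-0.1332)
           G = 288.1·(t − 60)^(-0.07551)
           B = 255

At 8768 K (t = 87.68):
  R = 329.7·(87.68 − 60)^(-0.1332) = 329.7·27.68^(-0.1332) = 329.7·0.64254 = 211.847.
At 2880 K (t = 28.8):
  R = 255 by definition for t ≤ 66.
Gain = 255.000 / 211.847 = 1.2037 → 1.204.

1.204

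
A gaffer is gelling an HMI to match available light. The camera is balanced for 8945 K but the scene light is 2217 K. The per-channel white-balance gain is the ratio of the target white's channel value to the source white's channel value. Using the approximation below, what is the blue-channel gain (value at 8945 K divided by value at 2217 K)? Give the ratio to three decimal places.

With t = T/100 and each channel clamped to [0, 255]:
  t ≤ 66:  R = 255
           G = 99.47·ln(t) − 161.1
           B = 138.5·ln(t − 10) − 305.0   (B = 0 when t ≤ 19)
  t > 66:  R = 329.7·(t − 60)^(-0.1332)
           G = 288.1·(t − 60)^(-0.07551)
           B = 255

At 2217 K (t = 22.17):
  B = 138.5·ln(22.17 − 10) − 305.0 = 138.5·ln 12.17 − 305.0 = 138.5·2.4990 − 305.0 = 41.108.
At 8945 K (t = 89.45):
  B = 255 by definition for t > 66.
Gain = 255.000 / 41.108 = 6.2032 → 6.203.

6.203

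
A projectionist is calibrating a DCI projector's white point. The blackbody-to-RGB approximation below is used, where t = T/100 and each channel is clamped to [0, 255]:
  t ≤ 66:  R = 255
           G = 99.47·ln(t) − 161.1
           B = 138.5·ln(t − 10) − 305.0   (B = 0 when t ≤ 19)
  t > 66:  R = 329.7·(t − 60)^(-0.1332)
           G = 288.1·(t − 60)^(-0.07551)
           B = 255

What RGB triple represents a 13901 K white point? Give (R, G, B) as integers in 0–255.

t = 13901/100 = 139.01; the t > 66 branch applies.
R = 329.7·(139.01 − 60)^(-0.1332) = 329.7·79.01^(-0.1332) = 329.7·0.55876 = 184.225.
G = 288.1·(139.01 − 60)^(-0.07551) = 288.1·79.01^(-0.07551) = 288.1·0.71896 = 207.133.
B = 255 by definition for t > 66.
Rounded: (184, 207, 255).

(184, 207, 255)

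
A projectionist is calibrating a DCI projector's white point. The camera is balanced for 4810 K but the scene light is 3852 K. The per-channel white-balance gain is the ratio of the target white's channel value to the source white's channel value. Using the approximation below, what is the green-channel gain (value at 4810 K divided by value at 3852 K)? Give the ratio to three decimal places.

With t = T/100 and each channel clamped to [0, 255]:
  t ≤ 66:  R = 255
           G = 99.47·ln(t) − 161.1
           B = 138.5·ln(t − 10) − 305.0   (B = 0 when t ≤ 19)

1.109

At 3852 K (t = 38.52):
  G = 99.47·ln 38.52 − 161.1 = 99.47·3.6512 − 161.1 = 202.083.
At 4810 K (t = 48.1):
  G = 99.47·ln 48.1 − 161.1 = 99.47·3.8733 − 161.1 = 224.175.
Gain = 224.175 / 202.083 = 1.1093 → 1.109.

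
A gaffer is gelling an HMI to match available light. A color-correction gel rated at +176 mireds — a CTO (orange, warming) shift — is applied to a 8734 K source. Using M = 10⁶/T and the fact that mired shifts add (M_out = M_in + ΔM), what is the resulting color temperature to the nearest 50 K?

3450 K

M_in = 10⁶/8734 = 114.50 mireds.
M_out = 114.50 + (+176) = 290.50 mireds.
T_out = 10⁶/290.50 = 3442.4 K → 3450 K.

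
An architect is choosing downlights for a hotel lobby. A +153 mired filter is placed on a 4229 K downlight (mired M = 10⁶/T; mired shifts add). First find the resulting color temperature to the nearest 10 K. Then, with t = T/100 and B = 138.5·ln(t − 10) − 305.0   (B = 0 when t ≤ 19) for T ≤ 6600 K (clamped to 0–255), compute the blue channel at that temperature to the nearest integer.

76

M_in = 10⁶/4229 = 236.46; M_out = 236.46 + (+153) = 389.46.
T_out = 10⁶/389.46 = 2567.6 K → 2570 K; t = 25.7.
B = 138.5·ln(25.7 − 10) − 305.0 = 138.5·ln 15.7 − 305.0 = 138.5·2.7537 − 305.0 = 76.382.
Rounded: 76.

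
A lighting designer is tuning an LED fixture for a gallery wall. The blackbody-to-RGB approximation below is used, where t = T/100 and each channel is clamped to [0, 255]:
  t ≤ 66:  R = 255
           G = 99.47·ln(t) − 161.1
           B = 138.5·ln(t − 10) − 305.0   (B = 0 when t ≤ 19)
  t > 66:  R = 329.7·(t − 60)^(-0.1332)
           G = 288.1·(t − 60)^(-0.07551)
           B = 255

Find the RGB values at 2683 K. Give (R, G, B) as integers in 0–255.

t = 2683/100 = 26.83; the t ≤ 66 branch applies.
R = 255 by definition for t ≤ 66.
G = 99.47·ln 26.83 − 161.1 = 99.47·3.2895 − 161.1 = 166.109.
B = 138.5·ln(26.83 − 10) − 305.0 = 138.5·ln 16.83 − 305.0 = 138.5·2.8232 − 305.0 = 86.008.
Rounded: (255, 166, 86).

(255, 166, 86)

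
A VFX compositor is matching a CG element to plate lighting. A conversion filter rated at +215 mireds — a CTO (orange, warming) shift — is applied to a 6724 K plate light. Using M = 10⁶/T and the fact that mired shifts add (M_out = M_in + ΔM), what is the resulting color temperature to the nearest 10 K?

M_in = 10⁶/6724 = 148.72 mireds.
M_out = 148.72 + (+215) = 363.72 mireds.
T_out = 10⁶/363.72 = 2749.4 K → 2750 K.

2750 K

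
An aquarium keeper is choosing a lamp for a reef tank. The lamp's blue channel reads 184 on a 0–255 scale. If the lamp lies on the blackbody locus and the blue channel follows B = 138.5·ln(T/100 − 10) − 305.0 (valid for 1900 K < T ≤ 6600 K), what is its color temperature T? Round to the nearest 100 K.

ln(t − 10) = (184 + 305.0) / 138.5 = 3.5307.
t − 10 = e^3.5307 = 34.147, so t = 44.147.
T = 100·t = 4415 K → 4400 K to the nearest 100 K.

4400 K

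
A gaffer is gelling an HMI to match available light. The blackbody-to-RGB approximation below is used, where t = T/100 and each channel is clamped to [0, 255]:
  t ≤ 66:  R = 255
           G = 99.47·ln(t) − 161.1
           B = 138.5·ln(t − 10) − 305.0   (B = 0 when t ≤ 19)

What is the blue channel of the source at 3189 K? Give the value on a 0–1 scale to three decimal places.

t = 3189/100 = 31.89; the t ≤ 66 branch applies.
B = 138.5·ln(31.89 − 10) − 305.0 = 138.5·ln 21.89 − 305.0 = 138.5·3.0860 − 305.0 = 122.415.
On a 0–1 scale: 122.415/255 = 0.4801 → 0.480.

0.480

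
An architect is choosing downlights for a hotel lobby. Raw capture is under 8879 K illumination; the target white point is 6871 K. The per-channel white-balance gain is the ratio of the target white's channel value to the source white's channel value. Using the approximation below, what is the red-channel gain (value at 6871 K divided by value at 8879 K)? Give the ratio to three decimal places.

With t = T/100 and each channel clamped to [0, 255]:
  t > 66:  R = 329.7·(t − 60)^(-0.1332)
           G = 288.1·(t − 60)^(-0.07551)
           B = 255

1.173

At 8879 K (t = 88.79):
  R = 329.7·(88.79 − 60)^(-0.1332) = 329.7·28.79^(-0.1332) = 329.7·0.63919 = 210.740.
At 6871 K (t = 68.71):
  R = 329.7·(68.71 − 60)^(-0.1332) = 329.7·8.71^(-0.1332) = 329.7·0.74953 = 247.120.
Gain = 247.120 / 210.740 = 1.1726 → 1.173.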